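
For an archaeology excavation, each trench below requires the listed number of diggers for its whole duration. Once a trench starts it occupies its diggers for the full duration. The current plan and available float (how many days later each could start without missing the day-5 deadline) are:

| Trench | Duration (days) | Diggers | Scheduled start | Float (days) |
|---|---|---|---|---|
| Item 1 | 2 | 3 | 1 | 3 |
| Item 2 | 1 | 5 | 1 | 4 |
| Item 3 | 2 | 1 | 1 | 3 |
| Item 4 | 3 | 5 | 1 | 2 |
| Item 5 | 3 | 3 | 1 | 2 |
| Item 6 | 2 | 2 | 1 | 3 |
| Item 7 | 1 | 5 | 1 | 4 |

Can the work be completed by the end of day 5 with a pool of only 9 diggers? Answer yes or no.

no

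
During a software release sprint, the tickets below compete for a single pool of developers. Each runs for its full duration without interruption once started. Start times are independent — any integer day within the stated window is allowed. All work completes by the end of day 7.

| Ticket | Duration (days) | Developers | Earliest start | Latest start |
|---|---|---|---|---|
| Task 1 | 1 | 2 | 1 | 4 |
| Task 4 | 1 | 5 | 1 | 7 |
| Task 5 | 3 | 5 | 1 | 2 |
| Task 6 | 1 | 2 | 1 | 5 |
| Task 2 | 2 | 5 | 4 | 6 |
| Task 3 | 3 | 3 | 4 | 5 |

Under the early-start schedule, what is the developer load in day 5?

At early start, day 5 has: Task 2, Task 3.
Demand: 5 + 3 = 8.

8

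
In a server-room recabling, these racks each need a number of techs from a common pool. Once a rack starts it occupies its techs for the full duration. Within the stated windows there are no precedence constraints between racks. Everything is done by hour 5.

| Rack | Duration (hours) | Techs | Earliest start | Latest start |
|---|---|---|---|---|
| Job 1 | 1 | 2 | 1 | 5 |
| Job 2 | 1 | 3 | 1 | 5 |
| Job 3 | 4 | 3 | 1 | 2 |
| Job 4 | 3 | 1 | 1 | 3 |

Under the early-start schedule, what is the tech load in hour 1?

9

At early start, hour 1 has: Job 1, Job 2, Job 3, Job 4.
Demand: 2 + 3 + 3 + 1 = 9.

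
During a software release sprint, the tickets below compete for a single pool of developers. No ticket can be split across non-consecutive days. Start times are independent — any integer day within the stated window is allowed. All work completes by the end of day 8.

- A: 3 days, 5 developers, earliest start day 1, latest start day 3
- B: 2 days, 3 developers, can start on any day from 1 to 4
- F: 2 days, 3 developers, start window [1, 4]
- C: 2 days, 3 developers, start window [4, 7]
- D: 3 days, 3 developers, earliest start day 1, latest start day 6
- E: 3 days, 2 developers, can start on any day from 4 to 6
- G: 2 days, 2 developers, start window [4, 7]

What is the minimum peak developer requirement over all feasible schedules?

8

Early-start (A@1, B@1, F@1, C@4, D@1, E@4, G@4) gives peak 14: d1:14  d2:14  d3:8  d4:7  d5:7  d6:2  d7:0  d8:0.
Shift F→3, D→5, G→6.
Schedule A@1, B@1, F@3, C@4, D@5, E@4, G@6: d1:8  d2:8  d3:8  d4:8  d5:8  d6:7  d7:5  d8:0 — peak 8.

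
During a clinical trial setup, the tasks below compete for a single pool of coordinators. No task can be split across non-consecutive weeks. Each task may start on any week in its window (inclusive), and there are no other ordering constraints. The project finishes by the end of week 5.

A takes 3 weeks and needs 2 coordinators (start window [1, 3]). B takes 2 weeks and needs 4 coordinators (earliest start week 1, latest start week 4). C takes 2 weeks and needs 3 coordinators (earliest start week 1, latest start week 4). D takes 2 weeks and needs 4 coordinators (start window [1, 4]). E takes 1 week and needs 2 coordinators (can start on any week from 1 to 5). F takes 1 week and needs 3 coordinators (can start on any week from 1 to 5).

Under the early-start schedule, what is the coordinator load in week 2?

13

At early start, week 2 has: A, B, C, D.
Demand: 2 + 4 + 3 + 4 = 13.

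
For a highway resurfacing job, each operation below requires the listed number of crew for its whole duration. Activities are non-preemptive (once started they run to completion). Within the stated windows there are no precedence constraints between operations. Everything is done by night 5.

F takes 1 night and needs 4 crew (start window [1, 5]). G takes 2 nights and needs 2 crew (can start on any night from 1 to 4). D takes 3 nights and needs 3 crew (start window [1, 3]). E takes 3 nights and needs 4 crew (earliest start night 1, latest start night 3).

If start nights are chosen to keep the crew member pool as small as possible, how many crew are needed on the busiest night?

Early-start (F@1, G@1, D@1, E@1) gives peak 13: n1:13  n2:9  n3:7  n4:0  n5:0.
Shift D→2, E→3.
Schedule F@1, G@1, D@2, E@3: n1:6  n2:5  n3:7  n4:7  n5:4 — peak 7.

7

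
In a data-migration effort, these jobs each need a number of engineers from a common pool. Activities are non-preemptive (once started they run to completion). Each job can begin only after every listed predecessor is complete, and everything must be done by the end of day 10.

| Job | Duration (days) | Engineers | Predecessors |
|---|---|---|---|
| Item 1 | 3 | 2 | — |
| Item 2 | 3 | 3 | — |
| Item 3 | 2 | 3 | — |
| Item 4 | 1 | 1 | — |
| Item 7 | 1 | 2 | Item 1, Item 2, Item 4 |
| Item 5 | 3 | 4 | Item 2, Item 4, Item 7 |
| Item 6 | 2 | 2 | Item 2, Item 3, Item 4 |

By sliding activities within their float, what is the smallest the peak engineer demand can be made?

5

Early-start (Item 1@1, Item 2@1, Item 3@1, Item 4@1, Item 7@4, Item 5@5, Item 6@4) gives peak 9: d1:9  d2:8  d3:5  d4:4  d5:6  d6:4  d7:4  d8:0  d9:0  d10:0.
Shift Item 3→4, Item 4→4, Item 7→5, Item 5→6, Item 6→9.
Schedule Item 1@1, Item 2@1, Item 3@4, Item 4@4, Item 7@5, Item 5@6, Item 6@9: d1:5  d2:5  d3:5  d4:4  d5:5  d6:4  d7:4  d8:4  d9:2  d10:2 — peak 5.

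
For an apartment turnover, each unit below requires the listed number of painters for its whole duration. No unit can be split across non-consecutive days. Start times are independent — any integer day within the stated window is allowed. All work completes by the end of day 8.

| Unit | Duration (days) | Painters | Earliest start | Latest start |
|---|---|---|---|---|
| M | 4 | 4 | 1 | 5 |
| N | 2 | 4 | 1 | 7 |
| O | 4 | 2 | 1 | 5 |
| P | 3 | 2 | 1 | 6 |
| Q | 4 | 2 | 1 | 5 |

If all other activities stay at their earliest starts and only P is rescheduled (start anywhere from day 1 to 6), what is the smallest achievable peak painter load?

12

P@1: d1:14  d2:14  d3:10  d4:8  d5:0  d6:0  d7:0  d8:0 → peak 14
P@2: d1:12  d2:14  d3:10  d4:10  d5:0  d6:0  d7:0  d8:0 → peak 14
P@3: d1:12  d2:12  d3:10  d4:10  d5:2  d6:0  d7:0  d8:0 → peak 12
P@4: d1:12  d2:12  d3:8  d4:10  d5:2  d6:2  d7:0  d8:0 → peak 12
P@5: d1:12  d2:12  d3:8  d4:8  d5:2  d6:2  d7:2  d8:0 → peak 12
P@6: d1:12  d2:12  d3:8  d4:8  d5:0  d6:2  d7:2  d8:2 → peak 12
Best is P@3, peak 12.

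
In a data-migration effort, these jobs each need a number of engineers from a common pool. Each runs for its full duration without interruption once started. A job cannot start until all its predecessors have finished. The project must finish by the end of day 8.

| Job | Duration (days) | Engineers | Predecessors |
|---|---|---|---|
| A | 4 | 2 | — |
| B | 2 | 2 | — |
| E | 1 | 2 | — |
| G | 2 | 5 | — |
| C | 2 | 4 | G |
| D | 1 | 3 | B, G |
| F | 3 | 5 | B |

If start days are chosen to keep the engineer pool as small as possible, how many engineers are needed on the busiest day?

Early-start (A@1, B@1, E@1, G@1, C@3, D@3, F@3) gives peak 14: d1:11  d2:9  d3:14  d4:11  d5:5  d6:0  d7:0  d8:0.
Shift A→3, G→2, C→7, D→7, F→4.
Schedule A@3, B@1, E@1, G@2, C@7, D@7, F@4: d1:4  d2:7  d3:7  d4:7  d5:7  d6:7  d7:7  d8:4 — peak 7.
Total engineer-days = 50 over 8 days ⇒ peak ≥ ⌈50/8⌉ = 7, so 7 is optimal.

7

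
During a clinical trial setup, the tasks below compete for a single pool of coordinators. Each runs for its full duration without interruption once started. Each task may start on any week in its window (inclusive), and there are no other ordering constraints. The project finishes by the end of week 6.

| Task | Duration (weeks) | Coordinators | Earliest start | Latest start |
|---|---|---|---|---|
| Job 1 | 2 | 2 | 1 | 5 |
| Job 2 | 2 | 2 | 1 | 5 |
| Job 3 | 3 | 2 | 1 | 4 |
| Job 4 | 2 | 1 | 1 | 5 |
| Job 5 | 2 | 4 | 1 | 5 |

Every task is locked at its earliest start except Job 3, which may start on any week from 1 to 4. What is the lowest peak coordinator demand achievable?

9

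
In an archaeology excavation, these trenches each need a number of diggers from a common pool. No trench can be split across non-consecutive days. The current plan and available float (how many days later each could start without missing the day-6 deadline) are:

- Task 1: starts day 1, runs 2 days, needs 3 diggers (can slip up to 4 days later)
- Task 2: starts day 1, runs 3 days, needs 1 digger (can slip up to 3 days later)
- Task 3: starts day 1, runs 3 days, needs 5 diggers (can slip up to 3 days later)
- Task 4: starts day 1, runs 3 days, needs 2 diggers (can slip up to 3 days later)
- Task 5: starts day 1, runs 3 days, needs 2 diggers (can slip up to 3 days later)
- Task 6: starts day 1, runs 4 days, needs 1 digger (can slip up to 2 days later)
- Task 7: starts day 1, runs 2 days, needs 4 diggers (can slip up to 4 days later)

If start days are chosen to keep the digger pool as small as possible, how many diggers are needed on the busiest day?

Early-start (Task 1@1, Task 2@1, Task 3@1, Task 4@1, Task 5@1, Task 6@1, Task 7@1) gives peak 18: d1:18  d2:18  d3:11  d4:1  d5:0  d6:0.
Shift Task 4→3, Task 5→4, Task 6→3, Task 7→4.
Schedule Task 1@1, Task 2@1, Task 3@1, Task 4@3, Task 5@4, Task 6@3, Task 7@4: d1:9  d2:9  d3:9  d4:9  d5:9  d6:3 — peak 9.

9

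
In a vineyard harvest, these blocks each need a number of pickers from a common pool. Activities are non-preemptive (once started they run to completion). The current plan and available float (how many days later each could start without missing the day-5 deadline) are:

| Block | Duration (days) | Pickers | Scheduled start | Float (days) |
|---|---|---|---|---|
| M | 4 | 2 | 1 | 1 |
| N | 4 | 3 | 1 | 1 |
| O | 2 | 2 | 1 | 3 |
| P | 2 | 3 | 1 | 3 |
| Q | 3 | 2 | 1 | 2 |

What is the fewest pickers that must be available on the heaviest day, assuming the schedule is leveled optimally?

9

Early-start (M@1, N@1, O@1, P@1, Q@1) gives peak 12: d1:12  d2:12  d3:7  d4:5  d5:0.
Shift P→4.
Schedule M@1, N@1, O@1, P@4, Q@1: d1:9  d2:9  d3:7  d4:8  d5:3 — peak 9.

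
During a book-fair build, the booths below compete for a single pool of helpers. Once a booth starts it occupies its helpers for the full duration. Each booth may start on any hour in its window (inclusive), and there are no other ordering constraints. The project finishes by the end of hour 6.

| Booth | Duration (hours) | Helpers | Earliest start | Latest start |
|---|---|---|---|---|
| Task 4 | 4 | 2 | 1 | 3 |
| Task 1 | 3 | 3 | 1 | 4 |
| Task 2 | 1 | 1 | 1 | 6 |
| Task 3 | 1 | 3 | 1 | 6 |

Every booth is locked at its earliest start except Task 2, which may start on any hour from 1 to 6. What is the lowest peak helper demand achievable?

8

Task 2@1: h1:9  h2:5  h3:5  h4:2  h5:0  h6:0 → peak 9
Task 2@2: h1:8  h2:6  h3:5  h4:2  h5:0  h6:0 → peak 8
Task 2@3: h1:8  h2:5  h3:6  h4:2  h5:0  h6:0 → peak 8
Task 2@4: h1:8  h2:5  h3:5  h4:3  h5:0  h6:0 → peak 8
Task 2@5: h1:8  h2:5  h3:5  h4:2  h5:1  h6:0 → peak 8
Task 2@6: h1:8  h2:5  h3:5  h4:2  h5:0  h6:1 → peak 8
Best is Task 2@2, peak 8.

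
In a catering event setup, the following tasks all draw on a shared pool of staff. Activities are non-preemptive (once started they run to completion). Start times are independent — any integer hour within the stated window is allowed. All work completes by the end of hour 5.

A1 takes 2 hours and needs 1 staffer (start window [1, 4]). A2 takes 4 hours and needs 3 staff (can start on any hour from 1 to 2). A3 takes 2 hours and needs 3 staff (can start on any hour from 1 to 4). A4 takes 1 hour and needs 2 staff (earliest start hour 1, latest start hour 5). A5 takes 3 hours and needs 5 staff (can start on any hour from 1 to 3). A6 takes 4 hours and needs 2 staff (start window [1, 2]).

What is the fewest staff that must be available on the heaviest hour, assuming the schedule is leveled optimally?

Early-start (A1@1, A2@1, A3@1, A4@1, A5@1, A6@1) gives peak 16: h1:16  h2:14  h3:10  h4:5  h5:0.
Shift A5→3, A6→2.
Schedule A1@1, A2@1, A3@1, A4@1, A5@3, A6@2: h1:9  h2:9  h3:10  h4:10  h5:7 — peak 10.

10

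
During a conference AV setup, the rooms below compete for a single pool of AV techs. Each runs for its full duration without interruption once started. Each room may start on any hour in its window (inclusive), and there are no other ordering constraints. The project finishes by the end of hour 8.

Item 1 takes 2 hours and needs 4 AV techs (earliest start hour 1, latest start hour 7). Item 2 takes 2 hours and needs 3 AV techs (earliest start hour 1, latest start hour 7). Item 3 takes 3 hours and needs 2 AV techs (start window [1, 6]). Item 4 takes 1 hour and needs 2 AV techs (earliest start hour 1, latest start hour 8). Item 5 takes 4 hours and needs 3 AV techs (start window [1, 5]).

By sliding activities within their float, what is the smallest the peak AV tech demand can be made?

5

Early-start (Item 1@1, Item 2@1, Item 3@1, Item 4@1, Item 5@1) gives peak 14: h1:14  h2:12  h3:5  h4:3  h5:0  h6:0  h7:0  h8:0.
Shift Item 2→3, Item 3→3, Item 4→6, Item 5→5.
Schedule Item 1@1, Item 2@3, Item 3@3, Item 4@6, Item 5@5: h1:4  h2:4  h3:5  h4:5  h5:5  h6:5  h7:3  h8:3 — peak 5.
Total AV tech-hours = 34 over 8 hours ⇒ peak ≥ ⌈34/8⌉ = 5, so 5 is optimal.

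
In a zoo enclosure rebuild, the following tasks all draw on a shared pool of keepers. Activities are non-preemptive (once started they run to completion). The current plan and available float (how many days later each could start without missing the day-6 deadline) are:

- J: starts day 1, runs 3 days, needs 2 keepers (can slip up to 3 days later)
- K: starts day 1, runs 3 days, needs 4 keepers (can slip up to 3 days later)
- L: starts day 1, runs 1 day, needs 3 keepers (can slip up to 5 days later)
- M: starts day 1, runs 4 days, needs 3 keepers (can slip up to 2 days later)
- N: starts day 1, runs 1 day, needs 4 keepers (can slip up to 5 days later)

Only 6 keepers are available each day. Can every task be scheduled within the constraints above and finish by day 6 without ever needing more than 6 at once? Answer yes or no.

no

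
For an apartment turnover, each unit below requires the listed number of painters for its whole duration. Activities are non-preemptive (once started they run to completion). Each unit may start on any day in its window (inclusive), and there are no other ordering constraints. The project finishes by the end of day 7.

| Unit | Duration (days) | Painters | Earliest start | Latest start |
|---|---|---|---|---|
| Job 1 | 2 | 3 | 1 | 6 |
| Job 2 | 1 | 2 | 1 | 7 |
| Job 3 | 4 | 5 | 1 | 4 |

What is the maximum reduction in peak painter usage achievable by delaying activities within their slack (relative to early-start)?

Early-start peak: d1:10  d2:8  d3:5  d4:5  d5:0  d6:0  d7:0 ⇒ 10.
Leveled (Job 1@1, Job 2@1, Job 3@3): d1:5  d2:3  d3:5  d4:5  d5:5  d6:5  d7:0 ⇒ 5.
Reduction 10 − 5 = 5.

5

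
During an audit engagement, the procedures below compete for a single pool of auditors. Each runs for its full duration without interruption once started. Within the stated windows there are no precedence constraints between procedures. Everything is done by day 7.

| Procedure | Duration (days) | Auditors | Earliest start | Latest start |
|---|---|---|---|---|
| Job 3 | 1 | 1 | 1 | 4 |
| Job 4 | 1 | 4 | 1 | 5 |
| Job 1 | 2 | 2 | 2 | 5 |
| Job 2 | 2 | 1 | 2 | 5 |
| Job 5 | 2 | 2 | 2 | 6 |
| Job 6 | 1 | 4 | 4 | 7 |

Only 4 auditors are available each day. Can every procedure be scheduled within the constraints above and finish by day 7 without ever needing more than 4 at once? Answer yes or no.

Schedule Job 3@1, Job 4@2, Job 1@3, Job 2@3, Job 5@5, Job 6@7: d1:1  d2:4  d3:3  d4:3  d5:2  d6:2  d7:4 — peak 4 ≤ 4.

yes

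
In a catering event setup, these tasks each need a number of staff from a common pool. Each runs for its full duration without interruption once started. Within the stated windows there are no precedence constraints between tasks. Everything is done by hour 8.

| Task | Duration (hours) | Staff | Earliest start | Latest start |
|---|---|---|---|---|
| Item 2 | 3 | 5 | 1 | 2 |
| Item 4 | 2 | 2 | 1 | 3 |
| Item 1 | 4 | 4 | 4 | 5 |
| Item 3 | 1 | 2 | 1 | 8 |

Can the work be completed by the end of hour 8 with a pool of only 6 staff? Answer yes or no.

no

The minimum achievable peak is 7; 6 < 7, so no feasible schedule stays within the cap.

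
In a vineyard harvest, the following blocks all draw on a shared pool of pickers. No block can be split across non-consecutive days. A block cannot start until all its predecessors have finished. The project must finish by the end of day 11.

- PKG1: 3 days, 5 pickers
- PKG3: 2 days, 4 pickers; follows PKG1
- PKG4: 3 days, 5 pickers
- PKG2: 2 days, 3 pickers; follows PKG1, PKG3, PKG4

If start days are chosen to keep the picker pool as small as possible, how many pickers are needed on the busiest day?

5

Early-start (PKG1@1, PKG3@4, PKG4@1, PKG2@6) gives peak 10: d1:10  d2:10  d3:10  d4:4  d5:4  d6:3  d7:3  d8:0  d9:0  d10:0  d11:0.
Shift PKG4→6, PKG2→9.
Schedule PKG1@1, PKG3@4, PKG4@6, PKG2@9: d1:5  d2:5  d3:5  d4:4  d5:4  d6:5  d7:5  d8:5  d9:3  d10:3  d11:0 — peak 5.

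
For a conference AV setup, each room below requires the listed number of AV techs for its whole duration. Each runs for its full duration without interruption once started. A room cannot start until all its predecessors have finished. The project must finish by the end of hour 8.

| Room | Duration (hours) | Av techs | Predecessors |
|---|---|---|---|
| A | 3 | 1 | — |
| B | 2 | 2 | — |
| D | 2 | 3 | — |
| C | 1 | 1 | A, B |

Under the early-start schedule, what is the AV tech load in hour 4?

At early start, hour 4 has: C.
Demand: 1 = 1.

1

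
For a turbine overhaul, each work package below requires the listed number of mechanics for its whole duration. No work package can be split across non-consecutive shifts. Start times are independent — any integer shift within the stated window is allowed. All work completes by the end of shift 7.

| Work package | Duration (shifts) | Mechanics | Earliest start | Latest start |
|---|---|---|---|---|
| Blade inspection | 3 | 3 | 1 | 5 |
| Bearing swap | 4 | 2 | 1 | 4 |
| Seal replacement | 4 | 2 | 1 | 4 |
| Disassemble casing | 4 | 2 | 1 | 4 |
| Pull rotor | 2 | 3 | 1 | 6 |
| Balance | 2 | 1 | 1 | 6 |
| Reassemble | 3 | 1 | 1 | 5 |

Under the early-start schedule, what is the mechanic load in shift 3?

At early start, shift 3 has: Blade inspection, Bearing swap, Seal replacement, Disassemble casing, Reassemble.
Demand: 3 + 2 + 2 + 2 + 1 = 10.

10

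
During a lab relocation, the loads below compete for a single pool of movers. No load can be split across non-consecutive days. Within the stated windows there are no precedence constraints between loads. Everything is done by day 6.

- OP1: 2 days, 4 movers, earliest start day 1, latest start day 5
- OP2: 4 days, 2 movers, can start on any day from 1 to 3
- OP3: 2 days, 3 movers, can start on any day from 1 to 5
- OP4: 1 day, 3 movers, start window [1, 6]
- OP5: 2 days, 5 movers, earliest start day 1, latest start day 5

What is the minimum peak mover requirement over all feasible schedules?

Early-start (OP1@1, OP2@1, OP3@1, OP4@1, OP5@1) gives peak 17: d1:17  d2:14  d3:2  d4:2  d5:0  d6:0.
Shift OP3→5, OP4→5, OP5→3.
Schedule OP1@1, OP2@1, OP3@5, OP4@5, OP5@3: d1:6  d2:6  d3:7  d4:7  d5:6  d6:3 — peak 7.

7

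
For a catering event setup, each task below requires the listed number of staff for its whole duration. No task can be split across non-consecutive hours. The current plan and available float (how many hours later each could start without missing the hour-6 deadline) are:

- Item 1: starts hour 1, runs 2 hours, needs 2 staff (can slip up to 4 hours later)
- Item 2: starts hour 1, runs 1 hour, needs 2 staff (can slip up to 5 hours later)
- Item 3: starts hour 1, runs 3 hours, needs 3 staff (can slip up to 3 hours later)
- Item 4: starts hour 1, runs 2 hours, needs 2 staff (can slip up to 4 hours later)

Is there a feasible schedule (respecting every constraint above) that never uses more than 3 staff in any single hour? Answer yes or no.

Total staffer-hours = 19; over 6 hours the average is 19/6 > 3, so some hour must exceed 3.

no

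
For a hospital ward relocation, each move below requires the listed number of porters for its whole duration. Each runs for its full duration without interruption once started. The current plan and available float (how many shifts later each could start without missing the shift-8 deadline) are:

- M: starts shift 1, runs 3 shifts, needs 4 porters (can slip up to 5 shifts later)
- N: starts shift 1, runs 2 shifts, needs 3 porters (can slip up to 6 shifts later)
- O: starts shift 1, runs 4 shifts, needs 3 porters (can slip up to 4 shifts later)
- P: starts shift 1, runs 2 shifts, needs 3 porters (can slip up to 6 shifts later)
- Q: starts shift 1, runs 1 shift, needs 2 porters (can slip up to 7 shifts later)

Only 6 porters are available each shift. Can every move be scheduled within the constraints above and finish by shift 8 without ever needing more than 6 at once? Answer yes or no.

Schedule M@1, N@4, O@4, P@6, Q@1: s1:6  s2:4  s3:4  s4:6  s5:6  s6:6  s7:6  s8:0 — peak 6 ≤ 6.

yes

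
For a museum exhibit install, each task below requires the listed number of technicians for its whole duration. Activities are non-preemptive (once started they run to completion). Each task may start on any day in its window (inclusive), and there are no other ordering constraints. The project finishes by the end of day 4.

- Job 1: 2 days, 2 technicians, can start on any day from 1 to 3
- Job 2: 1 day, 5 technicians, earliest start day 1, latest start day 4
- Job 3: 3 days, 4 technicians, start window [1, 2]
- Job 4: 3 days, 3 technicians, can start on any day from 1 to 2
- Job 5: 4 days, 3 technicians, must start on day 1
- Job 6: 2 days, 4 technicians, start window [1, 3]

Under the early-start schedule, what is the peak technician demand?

21

Early-start schedule: Job 1@1, Job 2@1, Job 3@1, Job 4@1, Job 5@1, Job 6@1.
Load per day: day 1: 21, day 2: 16, day 3: 10, day 4: 3.
Peak is 21.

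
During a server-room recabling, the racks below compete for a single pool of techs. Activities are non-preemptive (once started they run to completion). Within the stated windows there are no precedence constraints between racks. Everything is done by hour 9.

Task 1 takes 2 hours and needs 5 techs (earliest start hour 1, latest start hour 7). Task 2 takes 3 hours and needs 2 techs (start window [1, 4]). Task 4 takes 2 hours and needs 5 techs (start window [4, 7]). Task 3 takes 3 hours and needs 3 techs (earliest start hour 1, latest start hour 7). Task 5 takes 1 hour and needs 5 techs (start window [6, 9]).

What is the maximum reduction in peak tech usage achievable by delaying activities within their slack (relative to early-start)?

5

Early-start peak: h1:10  h2:10  h3:5  h4:5  h5:5  h6:5  h7:0  h8:0  h9:0 ⇒ 10.
Leveled (Task 1@1, Task 2@3, Task 4@6, Task 3@3, Task 5@8): h1:5  h2:5  h3:5  h4:5  h5:5  h6:5  h7:5  h8:5  h9:0 ⇒ 5.
Reduction 10 − 5 = 5.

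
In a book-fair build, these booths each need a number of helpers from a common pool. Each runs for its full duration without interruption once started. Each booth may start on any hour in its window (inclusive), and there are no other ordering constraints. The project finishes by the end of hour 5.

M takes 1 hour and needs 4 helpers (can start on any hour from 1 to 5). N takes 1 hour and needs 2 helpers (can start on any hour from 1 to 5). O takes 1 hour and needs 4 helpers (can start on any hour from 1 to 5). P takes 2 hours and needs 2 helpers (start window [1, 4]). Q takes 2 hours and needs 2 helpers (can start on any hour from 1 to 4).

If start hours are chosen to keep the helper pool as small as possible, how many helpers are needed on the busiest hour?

4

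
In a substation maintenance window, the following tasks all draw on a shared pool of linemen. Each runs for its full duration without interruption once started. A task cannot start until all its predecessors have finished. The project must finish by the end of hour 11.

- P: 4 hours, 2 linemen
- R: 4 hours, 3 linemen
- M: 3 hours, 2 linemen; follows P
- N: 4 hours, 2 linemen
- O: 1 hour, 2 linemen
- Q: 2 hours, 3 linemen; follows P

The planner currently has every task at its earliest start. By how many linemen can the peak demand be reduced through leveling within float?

Early-start peak: h1:9  h2:7  h3:7  h4:7  h5:5  h6:5  h7:2  h8:0  h9:0  h10:0  h11:0 ⇒ 9.
Leveled (P@1, R@1, M@5, N@5, O@8, Q@9): h1:5  h2:5  h3:5  h4:5  h5:4  h6:4  h7:4  h8:4  h9:3  h10:3  h11:0 ⇒ 5.
Reduction 9 − 5 = 4.

4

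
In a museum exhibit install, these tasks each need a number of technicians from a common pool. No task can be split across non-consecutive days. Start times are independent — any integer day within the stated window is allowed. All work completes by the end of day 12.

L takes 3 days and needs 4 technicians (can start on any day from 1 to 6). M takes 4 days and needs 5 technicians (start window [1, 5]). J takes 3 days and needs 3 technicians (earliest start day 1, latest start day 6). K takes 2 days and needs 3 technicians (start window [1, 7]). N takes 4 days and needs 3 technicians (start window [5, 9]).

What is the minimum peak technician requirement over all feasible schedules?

8

Early-start (L@1, M@1, J@1, K@1, N@5) gives peak 15: d1:15  d2:15  d3:12  d4:5  d5:3  d6:3  d7:3  d8:3  d9:0  d10:0  d11:0  d12:0.
Shift M→4, K→4, N→6.
Schedule L@1, M@4, J@1, K@4, N@6: d1:7  d2:7  d3:7  d4:8  d5:8  d6:8  d7:8  d8:3  d9:3  d10:0  d11:0  d12:0 — peak 8.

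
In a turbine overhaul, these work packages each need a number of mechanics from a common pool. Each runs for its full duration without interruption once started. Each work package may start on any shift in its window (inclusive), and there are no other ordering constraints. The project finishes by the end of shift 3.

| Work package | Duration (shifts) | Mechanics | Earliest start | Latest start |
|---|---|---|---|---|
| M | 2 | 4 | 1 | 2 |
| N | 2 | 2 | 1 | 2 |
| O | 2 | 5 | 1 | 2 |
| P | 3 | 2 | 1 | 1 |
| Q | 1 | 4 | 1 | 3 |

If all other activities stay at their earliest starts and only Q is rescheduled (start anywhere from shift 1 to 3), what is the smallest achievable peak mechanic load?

13

Q@1: s1:17  s2:13  s3:2 → peak 17
Q@2: s1:13  s2:17  s3:2 → peak 17
Q@3: s1:13  s2:13  s3:6 → peak 13
Best is Q@3, peak 13.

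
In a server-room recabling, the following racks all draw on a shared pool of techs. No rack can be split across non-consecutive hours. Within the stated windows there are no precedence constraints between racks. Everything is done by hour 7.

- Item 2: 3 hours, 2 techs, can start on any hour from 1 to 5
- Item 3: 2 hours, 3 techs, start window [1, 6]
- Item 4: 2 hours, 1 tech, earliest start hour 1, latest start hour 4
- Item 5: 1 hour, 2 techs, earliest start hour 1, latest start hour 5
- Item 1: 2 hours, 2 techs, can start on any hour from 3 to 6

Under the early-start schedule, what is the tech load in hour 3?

4

At early start, hour 3 has: Item 2, Item 1.
Demand: 2 + 2 = 4.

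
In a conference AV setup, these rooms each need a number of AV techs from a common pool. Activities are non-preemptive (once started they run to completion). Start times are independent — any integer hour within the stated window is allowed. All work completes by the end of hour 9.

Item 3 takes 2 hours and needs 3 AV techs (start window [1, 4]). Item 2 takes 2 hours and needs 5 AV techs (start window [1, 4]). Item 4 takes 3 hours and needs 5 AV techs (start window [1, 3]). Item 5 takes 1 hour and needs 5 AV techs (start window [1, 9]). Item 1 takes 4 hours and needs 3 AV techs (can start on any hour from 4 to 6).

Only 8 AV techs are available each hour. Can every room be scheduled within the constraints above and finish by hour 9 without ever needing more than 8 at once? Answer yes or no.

yes

Schedule Item 3@1, Item 2@1, Item 4@3, Item 5@6, Item 1@4: h1:8  h2:8  h3:5  h4:8  h5:8  h6:8  h7:3  h8:0  h9:0 — peak 8 ≤ 8.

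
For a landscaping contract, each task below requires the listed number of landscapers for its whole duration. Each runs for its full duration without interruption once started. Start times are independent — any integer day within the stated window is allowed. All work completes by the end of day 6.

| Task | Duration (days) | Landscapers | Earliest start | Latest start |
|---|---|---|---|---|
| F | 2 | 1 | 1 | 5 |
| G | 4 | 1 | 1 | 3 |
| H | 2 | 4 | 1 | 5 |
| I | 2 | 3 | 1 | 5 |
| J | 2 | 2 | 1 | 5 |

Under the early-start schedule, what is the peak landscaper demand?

11

Early-start schedule: F@1, G@1, H@1, I@1, J@1.
Load per day: day 1: 11, day 2: 11, day 3: 1, day 4: 1, day 5: 0, day 6: 0.
Peak is 11.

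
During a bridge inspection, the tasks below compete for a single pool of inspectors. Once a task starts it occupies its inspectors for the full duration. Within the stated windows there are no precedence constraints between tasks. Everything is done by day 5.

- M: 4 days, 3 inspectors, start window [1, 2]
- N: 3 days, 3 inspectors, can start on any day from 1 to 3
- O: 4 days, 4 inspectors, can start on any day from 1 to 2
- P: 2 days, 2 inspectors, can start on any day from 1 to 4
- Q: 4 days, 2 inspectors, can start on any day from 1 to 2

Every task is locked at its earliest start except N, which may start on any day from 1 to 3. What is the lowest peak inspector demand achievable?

12

N@1: d1:14  d2:14  d3:12  d4:9  d5:0 → peak 14
N@2: d1:11  d2:14  d3:12  d4:12  d5:0 → peak 14
N@3: d1:11  d2:11  d3:12  d4:12  d5:3 → peak 12
Best is N@3, peak 12.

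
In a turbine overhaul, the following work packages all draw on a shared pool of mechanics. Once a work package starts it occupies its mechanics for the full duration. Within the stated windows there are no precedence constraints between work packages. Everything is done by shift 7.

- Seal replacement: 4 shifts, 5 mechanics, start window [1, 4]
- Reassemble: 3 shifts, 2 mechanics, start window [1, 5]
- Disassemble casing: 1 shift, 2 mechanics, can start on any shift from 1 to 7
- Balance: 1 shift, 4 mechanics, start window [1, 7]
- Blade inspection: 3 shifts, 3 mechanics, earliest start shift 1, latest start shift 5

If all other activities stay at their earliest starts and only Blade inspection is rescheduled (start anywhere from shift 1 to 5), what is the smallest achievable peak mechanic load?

Blade inspection@1: s1:16  s2:10  s3:10  s4:5  s5:0  s6:0  s7:0 → peak 16
Blade inspection@2: s1:13  s2:10  s3:10  s4:8  s5:0  s6:0  s7:0 → peak 13
Blade inspection@3: s1:13  s2:7  s3:10  s4:8  s5:3  s6:0  s7:0 → peak 13
Blade inspection@4: s1:13  s2:7  s3:7  s4:8  s5:3  s6:3  s7:0 → peak 13
Blade inspection@5: s1:13  s2:7  s3:7  s4:5  s5:3  s6:3  s7:3 → peak 13
Best is Blade inspection@2, peak 13.

13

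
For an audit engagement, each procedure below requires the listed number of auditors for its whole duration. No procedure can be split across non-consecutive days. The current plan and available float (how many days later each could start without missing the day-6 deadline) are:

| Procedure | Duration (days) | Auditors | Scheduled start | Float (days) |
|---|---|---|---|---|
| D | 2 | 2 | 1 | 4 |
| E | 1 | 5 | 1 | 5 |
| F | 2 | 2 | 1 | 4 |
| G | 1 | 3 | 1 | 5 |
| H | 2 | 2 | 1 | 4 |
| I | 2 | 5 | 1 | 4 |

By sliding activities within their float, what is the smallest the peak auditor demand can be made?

Early-start (D@1, E@1, F@1, G@1, H@1, I@1) gives peak 19: d1:19  d2:11  d3:0  d4:0  d5:0  d6:0.
Shift E→3, G→4, I→5.
Schedule D@1, E@3, F@1, G@4, H@1, I@5: d1:6  d2:6  d3:5  d4:3  d5:5  d6:5 — peak 6.

6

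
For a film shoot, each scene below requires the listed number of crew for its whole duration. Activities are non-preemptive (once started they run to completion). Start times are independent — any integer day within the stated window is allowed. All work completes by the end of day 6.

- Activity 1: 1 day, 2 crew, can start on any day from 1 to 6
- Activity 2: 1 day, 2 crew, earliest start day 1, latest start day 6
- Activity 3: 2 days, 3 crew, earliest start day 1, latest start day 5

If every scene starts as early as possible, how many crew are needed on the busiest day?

7

Early-start schedule: Activity 1@1, Activity 2@1, Activity 3@1.
Load per day: day 1: 7, day 2: 3, day 3: 0, day 4: 0, day 5: 0, day 6: 0.
Peak is 7.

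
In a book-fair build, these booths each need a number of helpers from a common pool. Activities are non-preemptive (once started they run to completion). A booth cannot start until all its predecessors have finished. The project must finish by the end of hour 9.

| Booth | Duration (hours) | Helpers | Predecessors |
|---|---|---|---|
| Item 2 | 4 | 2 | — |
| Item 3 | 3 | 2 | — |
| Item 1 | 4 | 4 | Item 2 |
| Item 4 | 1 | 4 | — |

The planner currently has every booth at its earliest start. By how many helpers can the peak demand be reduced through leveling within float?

Early-start peak: h1:8  h2:4  h3:4  h4:2  h5:4  h6:4  h7:4  h8:4  h9:0 ⇒ 8.
Leveled (Item 2@1, Item 3@1, Item 1@5, Item 4@9): h1:4  h2:4  h3:4  h4:2  h5:4  h6:4  h7:4  h8:4  h9:4 ⇒ 4.
Reduction 8 − 4 = 4.

4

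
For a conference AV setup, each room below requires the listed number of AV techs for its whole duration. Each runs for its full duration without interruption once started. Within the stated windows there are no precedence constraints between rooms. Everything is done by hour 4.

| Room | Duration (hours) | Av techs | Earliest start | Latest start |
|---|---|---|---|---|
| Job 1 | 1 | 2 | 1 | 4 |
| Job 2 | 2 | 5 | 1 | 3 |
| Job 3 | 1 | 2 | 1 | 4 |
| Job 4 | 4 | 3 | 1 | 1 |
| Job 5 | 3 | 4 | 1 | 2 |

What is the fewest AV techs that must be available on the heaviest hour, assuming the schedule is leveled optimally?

Early-start (Job 1@1, Job 2@1, Job 3@1, Job 4@1, Job 5@1) gives peak 16: h1:16  h2:12  h3:7  h4:3.
Shift Job 5→2.
Schedule Job 1@1, Job 2@1, Job 3@1, Job 4@1, Job 5@2: h1:12  h2:12  h3:7  h4:7 — peak 12.

12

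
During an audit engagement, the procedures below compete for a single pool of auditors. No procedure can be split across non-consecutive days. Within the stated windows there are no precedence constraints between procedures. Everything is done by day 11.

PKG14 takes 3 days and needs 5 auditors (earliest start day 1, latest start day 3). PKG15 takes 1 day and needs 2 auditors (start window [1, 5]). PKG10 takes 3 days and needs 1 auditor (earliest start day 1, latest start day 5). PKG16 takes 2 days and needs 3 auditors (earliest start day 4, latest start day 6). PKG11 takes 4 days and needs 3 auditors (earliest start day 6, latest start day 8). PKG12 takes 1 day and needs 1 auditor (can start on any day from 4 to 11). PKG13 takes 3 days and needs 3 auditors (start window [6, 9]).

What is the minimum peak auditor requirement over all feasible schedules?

Early-start (PKG14@1, PKG15@1, PKG10@1, PKG16@4, PKG11@6, PKG12@4, PKG13@6) gives peak 8: d1:8  d2:6  d3:6  d4:4  d5:3  d6:6  d7:6  d8:6  d9:3  d10:0  d11:0.
Shift PKG15→4.
Schedule PKG14@1, PKG15@4, PKG10@1, PKG16@4, PKG11@6, PKG12@4, PKG13@6: d1:6  d2:6  d3:6  d4:6  d5:3  d6:6  d7:6  d8:6  d9:3  d10:0  d11:0 — peak 6.

6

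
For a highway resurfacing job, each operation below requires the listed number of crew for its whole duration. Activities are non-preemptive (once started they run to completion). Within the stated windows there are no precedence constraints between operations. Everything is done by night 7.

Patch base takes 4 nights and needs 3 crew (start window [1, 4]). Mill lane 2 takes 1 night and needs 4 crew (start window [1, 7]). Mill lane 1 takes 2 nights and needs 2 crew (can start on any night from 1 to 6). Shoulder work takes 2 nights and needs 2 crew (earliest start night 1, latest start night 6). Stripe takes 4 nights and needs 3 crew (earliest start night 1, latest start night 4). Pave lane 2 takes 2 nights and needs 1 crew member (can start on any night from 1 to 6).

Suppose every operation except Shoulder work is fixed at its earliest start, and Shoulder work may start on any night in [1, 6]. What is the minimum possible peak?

13

Shoulder work@1: n1:15  n2:11  n3:6  n4:6  n5:0  n6:0  n7:0 → peak 15
Shoulder work@2: n1:13  n2:11  n3:8  n4:6  n5:0  n6:0  n7:0 → peak 13
Shoulder work@3: n1:13  n2:9  n3:8  n4:8  n5:0  n6:0  n7:0 → peak 13
Shoulder work@4: n1:13  n2:9  n3:6  n4:8  n5:2  n6:0  n7:0 → peak 13
Shoulder work@5: n1:13  n2:9  n3:6  n4:6  n5:2  n6:2  n7:0 → peak 13
Shoulder work@6: n1:13  n2:9  n3:6  n4:6  n5:0  n6:2  n7:2 → peak 13
Best is Shoulder work@2, peak 13.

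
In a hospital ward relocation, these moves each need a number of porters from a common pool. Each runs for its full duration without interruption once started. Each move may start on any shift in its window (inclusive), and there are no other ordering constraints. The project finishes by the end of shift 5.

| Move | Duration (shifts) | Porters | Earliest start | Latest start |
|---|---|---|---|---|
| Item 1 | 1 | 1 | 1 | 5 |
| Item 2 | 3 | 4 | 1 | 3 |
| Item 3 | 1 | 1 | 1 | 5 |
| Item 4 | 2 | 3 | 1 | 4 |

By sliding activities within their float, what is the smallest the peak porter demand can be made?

4

Early-start (Item 1@1, Item 2@1, Item 3@1, Item 4@1) gives peak 9: s1:9  s2:7  s3:4  s4:0  s5:0.
Shift Item 2→3, Item 3→2.
Schedule Item 1@1, Item 2@3, Item 3@2, Item 4@1: s1:4  s2:4  s3:4  s4:4  s5:4 — peak 4.
Total porter-shifts = 20 over 5 shifts ⇒ peak ≥ ⌈20/5⌉ = 4, so 4 is optimal.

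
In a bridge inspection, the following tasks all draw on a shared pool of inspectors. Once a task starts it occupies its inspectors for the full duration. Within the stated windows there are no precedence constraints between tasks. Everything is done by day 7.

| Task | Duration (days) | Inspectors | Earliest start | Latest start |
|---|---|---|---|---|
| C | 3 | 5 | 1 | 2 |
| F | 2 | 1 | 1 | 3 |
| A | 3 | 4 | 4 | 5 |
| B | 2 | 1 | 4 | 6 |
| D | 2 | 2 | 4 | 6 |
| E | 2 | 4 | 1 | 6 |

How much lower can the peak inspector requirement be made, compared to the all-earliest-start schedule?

Early-start peak: d1:10  d2:10  d3:5  d4:7  d5:7  d6:4  d7:0 ⇒ 10.
Leveled (C@1, F@1, A@4, B@4, D@4, E@6): d1:6  d2:6  d3:5  d4:7  d5:7  d6:8  d7:4 ⇒ 8.
Reduction 10 − 8 = 2.

2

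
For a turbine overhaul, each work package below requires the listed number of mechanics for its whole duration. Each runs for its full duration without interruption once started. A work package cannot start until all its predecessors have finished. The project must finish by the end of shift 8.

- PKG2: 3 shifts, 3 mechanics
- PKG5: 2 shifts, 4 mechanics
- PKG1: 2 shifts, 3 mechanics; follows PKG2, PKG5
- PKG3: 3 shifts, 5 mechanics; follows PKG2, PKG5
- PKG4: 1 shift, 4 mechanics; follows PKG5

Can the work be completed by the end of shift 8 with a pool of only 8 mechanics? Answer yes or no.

yes

Schedule PKG2@1, PKG5@1, PKG1@4, PKG3@6, PKG4@3: s1:7  s2:7  s3:7  s4:3  s5:3  s6:5  s7:5  s8:5 — peak 7 ≤ 8.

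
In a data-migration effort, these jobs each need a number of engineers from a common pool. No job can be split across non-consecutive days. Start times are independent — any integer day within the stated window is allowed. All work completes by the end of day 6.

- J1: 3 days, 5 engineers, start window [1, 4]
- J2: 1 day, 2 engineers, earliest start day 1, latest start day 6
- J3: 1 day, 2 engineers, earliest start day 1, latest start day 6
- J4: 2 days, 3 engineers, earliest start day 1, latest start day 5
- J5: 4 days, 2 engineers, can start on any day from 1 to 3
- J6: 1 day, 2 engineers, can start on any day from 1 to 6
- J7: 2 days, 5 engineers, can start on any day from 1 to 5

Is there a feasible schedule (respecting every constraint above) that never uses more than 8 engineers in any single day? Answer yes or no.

yes

Schedule J1@1, J2@4, J3@4, J4@1, J5@3, J6@4, J7@5: d1:8  d2:8  d3:7  d4:8  d5:7  d6:7 — peak 8 ≤ 8.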